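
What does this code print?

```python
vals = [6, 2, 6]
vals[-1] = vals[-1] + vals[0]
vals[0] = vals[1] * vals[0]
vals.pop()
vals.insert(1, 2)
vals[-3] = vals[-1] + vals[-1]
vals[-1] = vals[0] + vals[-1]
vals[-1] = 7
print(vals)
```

[4, 2, 7]

vals[-1] = vals[-1]+vals[0] = 6+6 = 12 → [6, 2, 12]
vals[0] = vals[1]*vals[0] = 2*6 = 12 → [12, 2, 12]
pop() removes 12 → [12, 2]
insert 2 at 1 → [12, 2, 2]
vals[-3] = vals[-1]+vals[-1] = 2+2 = 4 → [4, 2, 2]
vals[-1] = vals[0]+vals[-1] = 4+2 = 6 → [4, 2, 6]
vals[-1] = 7 → [4, 2, 7]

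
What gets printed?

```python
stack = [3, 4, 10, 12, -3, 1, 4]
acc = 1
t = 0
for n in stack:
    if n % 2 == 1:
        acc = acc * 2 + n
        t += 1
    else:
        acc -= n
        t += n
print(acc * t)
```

-3069

n=3: odd, acc = 1*2+3 = 5; t=1
n=4: not odd, acc = 5-4 = 1; t=5
n=10: not odd, acc = 1-10 = -9; t=15
n=12: not odd, acc = (-9)-12 = -21; t=27
n=-3: odd, acc = (-21)*2+(-3) = -45; t=28
n=1: odd, acc = (-45)*2+1 = -89; t=29
n=4: not odd, acc = (-89)-4 = -93; t=33
acc*t = (-93)*33 = -3069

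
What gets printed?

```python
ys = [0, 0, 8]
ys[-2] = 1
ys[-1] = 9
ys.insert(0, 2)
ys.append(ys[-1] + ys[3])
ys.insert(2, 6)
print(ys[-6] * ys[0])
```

ys[-2] = 1 → [0, 1, 8]
ys[-1] = 9 → [0, 1, 9]
insert 2 at 0 → [2, 0, 1, 9]
append ys[-1]+ys[3] = 9+9 = 18 → [2, 0, 1, 9, 18]
insert 6 at 2 → [2, 0, 6, 1, 9, 18]
ys[-6]*ys[0] = 2*2 = 4

4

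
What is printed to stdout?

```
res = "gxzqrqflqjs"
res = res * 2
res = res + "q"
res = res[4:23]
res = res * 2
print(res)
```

rqflqjsgxzqrqflqjsqrqflqjsgxzqrqflqjsq

repeat ×2 → 'gxzqrqflqjsgxzqrqflqjs'
+ 'q' → 'gxzqrqflqjsgxzqrqflqjsq'
slice [4:23] → 'rqflqjsgxzqrqflqjsq'
repeat ×2 → 'rqflqjsgxzqrqflqjsqrqflqjsgxzqrqflqjsq'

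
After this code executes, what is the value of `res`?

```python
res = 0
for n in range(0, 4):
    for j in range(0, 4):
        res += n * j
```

36

n=0,j=0: res = 0+0 = 0
n=0,j=1: res = 0+0 = 0
n=0,j=2: res = 0+0 = 0
n=0,j=3: res = 0+0 = 0
n=1,j=0: res = 0+0 = 0
n=1,j=1: res = 0+1 = 1
n=1,j=2: res = 1+2 = 3
n=1,j=3: res = 3+3 = 6
n=2,j=0: res = 6+0 = 6
n=2,j=1: res = 6+2 = 8
n=2,j=2: res = 8+4 = 12
n=2,j=3: res = 12+6 = 18
n=3,j=0: res = 18+0 = 18
n=3,j=1: res = 18+3 = 21
n=3,j=2: res = 21+6 = 27
n=3,j=3: res = 27+9 = 36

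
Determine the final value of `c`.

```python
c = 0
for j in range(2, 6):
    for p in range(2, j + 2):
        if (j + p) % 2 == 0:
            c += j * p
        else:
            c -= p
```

48

j=2,p=2: even sum, c = 0+4 = 4
j=2,p=3: odd sum, c = 4-3 = 1
j=3,p=2: odd sum, c = 1-2 = -1
j=3,p=3: even sum, c = (-1)+9 = 8
j=3,p=4: odd sum, c = 8-4 = 4
j=4,p=2: even sum, c = 4+8 = 12
j=4,p=3: odd sum, c = 12-3 = 9
j=4,p=4: even sum, c = 9+16 = 25
j=4,p=5: odd sum, c = 25-5 = 20
j=5,p=2: odd sum, c = 20-2 = 18
j=5,p=3: even sum, c = 18+15 = 33
j=5,p=4: odd sum, c = 33-4 = 29
j=5,p=5: even sum, c = 29+25 = 54
j=5,p=6: odd sum, c = 54-6 = 48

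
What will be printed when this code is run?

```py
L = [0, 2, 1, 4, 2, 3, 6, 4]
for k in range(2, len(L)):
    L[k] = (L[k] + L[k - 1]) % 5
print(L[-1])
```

k=2: L[2] = (1+2)%5 = 3 → [0, 2, 3, 4, 2, 3, 6, 4]
k=3: L[3] = (4+3)%5 = 2 → [0, 2, 3, 2, 2, 3, 6, 4]
k=4: L[4] = (2+2)%5 = 4 → [0, 2, 3, 2, 4, 3, 6, 4]
k=5: L[5] = (3+4)%5 = 2 → [0, 2, 3, 2, 4, 2, 6, 4]
k=6: L[6] = (6+2)%5 = 3 → [0, 2, 3, 2, 4, 2, 3, 4]
k=7: L[7] = (4+3)%5 = 2 → [0, 2, 3, 2, 4, 2, 3, 2]

2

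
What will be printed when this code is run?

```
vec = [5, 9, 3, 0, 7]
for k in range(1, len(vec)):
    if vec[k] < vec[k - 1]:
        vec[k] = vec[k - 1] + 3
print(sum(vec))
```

k=1: 9>=5, unchanged → [5, 9, 3, 0, 7]
k=2: 3<9, vec[2] = 9+3 = 12 → [5, 9, 12, 0, 7]
k=3: 0<12, vec[3] = 12+3 = 15 → [5, 9, 12, 15, 7]
k=4: 7<15, vec[4] = 15+3 = 18 → [5, 9, 12, 15, 18]
sum = 59

59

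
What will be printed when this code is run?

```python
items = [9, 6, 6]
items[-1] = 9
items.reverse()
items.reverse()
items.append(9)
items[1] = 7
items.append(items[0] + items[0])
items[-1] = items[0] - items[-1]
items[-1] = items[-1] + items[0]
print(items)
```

items[-1] = 9 → [9, 6, 9]
reverse → [9, 6, 9]
reverse → [9, 6, 9]
append 9 → [9, 6, 9, 9]
items[1] = 7 → [9, 7, 9, 9]
append items[0]+items[0] = 9+9 = 18 → [9, 7, 9, 9, 18]
items[-1] = items[0]-items[-1] = 9-18 = -9 → [9, 7, 9, 9, -9]
items[-1] = items[-1]+items[0] = (-9)+9 = 0 → [9, 7, 9, 9, 0]

[9, 7, 9, 9, 0]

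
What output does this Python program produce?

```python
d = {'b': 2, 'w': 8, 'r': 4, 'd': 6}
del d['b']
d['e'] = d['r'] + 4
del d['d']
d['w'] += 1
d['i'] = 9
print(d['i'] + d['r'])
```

13

del 'b' → {'w': 8, 'r': 4, 'd': 6}
d['e'] = d['r']+4 = 8 → {'w': 8, 'r': 4, 'd': 6, 'e': 8}
del 'd' → {'w': 8, 'r': 4, 'e': 8}
d['w'] = 8+1 = 9 → {'w': 9, 'r': 4, 'e': 8}
d['i'] = 9 → {'w': 9, 'r': 4, 'e': 8, 'i': 9}
d['i']+d['r'] = 9+4 = 13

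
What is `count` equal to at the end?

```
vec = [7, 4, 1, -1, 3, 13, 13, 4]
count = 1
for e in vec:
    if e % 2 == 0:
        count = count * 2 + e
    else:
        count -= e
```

-70

e=7: not even, count = 1-7 = -6
e=4: even, count = (-6)*2+4 = -8
e=1: not even, count = (-8)-1 = -9
e=-1: not even, count = (-9)-(-1) = -8
e=3: not even, count = (-8)-3 = -11
e=13: not even, count = (-11)-13 = -24
e=13: not even, count = (-24)-13 = -37
e=4: even, count = (-37)*2+4 = -70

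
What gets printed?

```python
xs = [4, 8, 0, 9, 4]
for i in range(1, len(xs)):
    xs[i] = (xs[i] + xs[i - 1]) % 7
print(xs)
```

[4, 5, 5, 0, 4]

i=1: xs[1] = (8+4)%7 = 5 → [4, 5, 0, 9, 4]
i=2: xs[2] = (0+5)%7 = 5 → [4, 5, 5, 9, 4]
i=3: xs[3] = (9+5)%7 = 0 → [4, 5, 5, 0, 4]
i=4: xs[4] = (4+0)%7 = 4 → [4, 5, 5, 0, 4]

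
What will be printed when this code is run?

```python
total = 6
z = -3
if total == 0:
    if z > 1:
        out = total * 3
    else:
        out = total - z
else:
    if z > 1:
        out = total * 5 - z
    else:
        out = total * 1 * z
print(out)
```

-18

total=6, z=-3
total == 0 is False; z > 1 is False
→ out = total * 1 * z = -18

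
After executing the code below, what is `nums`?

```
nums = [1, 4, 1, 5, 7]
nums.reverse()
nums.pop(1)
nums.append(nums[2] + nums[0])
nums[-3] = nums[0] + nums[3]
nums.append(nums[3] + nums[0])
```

[7, 1, 8, 1, 11, 8]

reverse → [7, 5, 1, 4, 1]
pop(1) removes 5 → [7, 1, 4, 1]
append nums[2]+nums[0] = 4+7 = 11 → [7, 1, 4, 1, 11]
nums[-3] = nums[0]+nums[3] = 7+1 = 8 → [7, 1, 8, 1, 11]
append nums[3]+nums[0] = 1+7 = 8 → [7, 1, 8, 1, 11, 8]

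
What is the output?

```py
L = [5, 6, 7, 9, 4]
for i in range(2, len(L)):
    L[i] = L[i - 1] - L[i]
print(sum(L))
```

i=2: L[2] = 6-7 = -1 → [5, 6, -1, 9, 4]
i=3: L[3] = (-1)-9 = -10 → [5, 6, -1, -10, 4]
i=4: L[4] = (-10)-4 = -14 → [5, 6, -1, -10, -14]
sum = -14

-14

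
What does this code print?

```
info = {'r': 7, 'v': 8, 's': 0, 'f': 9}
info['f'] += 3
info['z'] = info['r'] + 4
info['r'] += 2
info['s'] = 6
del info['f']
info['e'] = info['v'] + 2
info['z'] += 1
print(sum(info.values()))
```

info['f'] = 9+3 = 12 → {'r': 7, 'v': 8, 's': 0, 'f': 12}
info['z'] = info['r']+4 = 11 → {'r': 7, 'v': 8, 's': 0, 'f': 12, 'z': 11}
info['r'] = 7+2 = 9 → {'r': 9, 'v': 8, 's': 0, 'f': 12, 'z': 11}
info['s'] = 6 → {'r': 9, 'v': 8, 's': 6, 'f': 12, 'z': 11}
del 'f' → {'r': 9, 'v': 8, 's': 6, 'z': 11}
info['e'] = info['v']+2 = 10 → {'r': 9, 'v': 8, 's': 6, 'z': 11, 'e': 10}
info['z'] = 11+1 = 12 → {'r': 9, 'v': 8, 's': 6, 'z': 12, 'e': 10}
sum of values = 45

45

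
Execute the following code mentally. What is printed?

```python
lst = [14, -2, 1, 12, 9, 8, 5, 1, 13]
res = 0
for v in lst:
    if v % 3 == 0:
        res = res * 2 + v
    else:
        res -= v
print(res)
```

-46

v=14: not %3==0, res = 0-14 = -14
v=-2: not %3==0, res = (-14)-(-2) = -12
v=1: not %3==0, res = (-12)-1 = -13
v=12: %3==0, res = (-13)*2+12 = -14
v=9: %3==0, res = (-14)*2+9 = -19
v=8: not %3==0, res = (-19)-8 = -27
v=5: not %3==0, res = (-27)-5 = -32
v=1: not %3==0, res = (-32)-1 = -33
v=13: not %3==0, res = (-33)-13 = -46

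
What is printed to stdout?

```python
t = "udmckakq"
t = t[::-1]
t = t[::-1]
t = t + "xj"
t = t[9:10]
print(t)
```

reverse → 'qkakcmdu'
reverse → 'udmckakq'
+ 'xj' → 'udmckakqxj'
slice [9:10] → 'j'

j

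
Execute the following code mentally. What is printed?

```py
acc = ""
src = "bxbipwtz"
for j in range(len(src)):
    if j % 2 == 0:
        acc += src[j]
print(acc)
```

bbpt

j=0: add 'b' → 'b'
j=1: skip
j=2: add 'b' → 'bb'
j=3: skip
j=4: add 'p' → 'bbp'
j=5: skip
j=6: add 't' → 'bbpt'
j=7: skip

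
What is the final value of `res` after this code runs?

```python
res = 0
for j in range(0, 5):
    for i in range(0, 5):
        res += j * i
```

100

j=0,i=0: res = 0+0 = 0
j=0,i=1: res = 0+0 = 0
j=0,i=2: res = 0+0 = 0
j=0,i=3: res = 0+0 = 0
j=0,i=4: res = 0+0 = 0
j=1,i=0: res = 0+0 = 0
j=1,i=1: res = 0+1 = 1
j=1,i=2: res = 1+2 = 3
j=1,i=3: res = 3+3 = 6
j=1,i=4: res = 6+4 = 10
j=2,i=0: res = 10+0 = 10
j=2,i=1: res = 10+2 = 12
j=2,i=2: res = 12+4 = 16
j=2,i=3: res = 16+6 = 22
j=2,i=4: res = 22+8 = 30
j=3,i=0: res = 30+0 = 30
j=3,i=1: res = 30+3 = 33
j=3,i=2: res = 33+6 = 39
j=3,i=3: res = 39+9 = 48
j=3,i=4: res = 48+12 = 60
j=4,i=0: res = 60+0 = 60
j=4,i=1: res = 60+4 = 64
j=4,i=2: res = 64+8 = 72
j=4,i=3: res = 72+12 = 84
j=4,i=4: res = 84+16 = 100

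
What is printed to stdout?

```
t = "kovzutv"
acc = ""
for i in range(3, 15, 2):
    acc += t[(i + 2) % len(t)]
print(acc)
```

i=3: add t[5]='t' → 't'
i=5: add t[0]='k' → 'tk'
i=7: add t[2]='v' → 'tkv'
i=9: add t[4]='u' → 'tkvu'
i=11: add t[6]='v' → 'tkvuv'
i=13: add t[1]='o' → 'tkvuvo'

tkvuvo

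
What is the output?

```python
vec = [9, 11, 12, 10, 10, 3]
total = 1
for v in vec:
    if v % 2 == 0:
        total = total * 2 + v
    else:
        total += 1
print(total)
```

103

v=9: not even, total = 1+1 = 2
v=11: not even, total = 2+1 = 3
v=12: even, total = 3*2+12 = 18
v=10: even, total = 18*2+10 = 46
v=10: even, total = 46*2+10 = 102
v=3: not even, total = 102+1 = 103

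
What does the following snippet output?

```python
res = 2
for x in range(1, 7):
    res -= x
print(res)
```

x=1: res = 2-1 = 1
x=2: res = 1-2 = -1
x=3: res = (-1)-3 = -4
x=4: res = (-4)-4 = -8
x=5: res = (-8)-5 = -13
x=6: res = (-13)-6 = -19

-19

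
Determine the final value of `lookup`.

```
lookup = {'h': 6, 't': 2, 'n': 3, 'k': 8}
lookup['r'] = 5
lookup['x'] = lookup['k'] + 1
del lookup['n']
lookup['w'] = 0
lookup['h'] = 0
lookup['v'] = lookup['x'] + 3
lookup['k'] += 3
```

lookup['r'] = 5 → {'h': 6, 't': 2, 'n': 3, 'k': 8, 'r': 5}
lookup['x'] = lookup['k']+1 = 9 → {'h': 6, 't': 2, 'n': 3, 'k': 8, 'r': 5, 'x': 9}
del 'n' → {'h': 6, 't': 2, 'k': 8, 'r': 5, 'x': 9}
lookup['w'] = 0 → {'h': 6, 't': 2, 'k': 8, 'r': 5, 'x': 9, 'w': 0}
lookup['h'] = 0 → {'h': 0, 't': 2, 'k': 8, 'r': 5, 'x': 9, 'w': 0}
lookup['v'] = lookup['x']+3 = 12 → {'h': 0, 't': 2, 'k': 8, 'r': 5, 'x': 9, 'w': 0, 'v': 12}
lookup['k'] = 8+3 = 11 → {'h': 0, 't': 2, 'k': 11, 'r': 5, 'x': 9, 'w': 0, 'v': 12}

{'h': 0, 't': 2, 'k': 11, 'r': 5, 'x': 9, 'w': 0, 'v': 12}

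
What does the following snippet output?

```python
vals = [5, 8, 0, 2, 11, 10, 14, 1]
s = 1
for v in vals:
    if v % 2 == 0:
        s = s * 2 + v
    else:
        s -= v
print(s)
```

-3

v=5: not even, s = 1-5 = -4
v=8: even, s = (-4)*2+8 = 0
v=0: even, s = 0*2+0 = 0
v=2: even, s = 0*2+2 = 2
v=11: not even, s = 2-11 = -9
v=10: even, s = (-9)*2+10 = -8
v=14: even, s = (-8)*2+14 = -2
v=1: not even, s = (-2)-1 = -3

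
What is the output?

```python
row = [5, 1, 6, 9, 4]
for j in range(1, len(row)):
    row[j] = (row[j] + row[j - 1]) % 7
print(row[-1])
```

j=1: row[1] = (1+5)%7 = 6 → [5, 6, 6, 9, 4]
j=2: row[2] = (6+6)%7 = 5 → [5, 6, 5, 9, 4]
j=3: row[3] = (9+5)%7 = 0 → [5, 6, 5, 0, 4]
j=4: row[4] = (4+0)%7 = 4 → [5, 6, 5, 0, 4]

4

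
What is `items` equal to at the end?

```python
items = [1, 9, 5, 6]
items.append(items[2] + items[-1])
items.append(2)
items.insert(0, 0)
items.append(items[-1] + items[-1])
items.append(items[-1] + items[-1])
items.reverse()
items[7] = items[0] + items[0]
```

[8, 4, 2, 11, 6, 5, 9, 16, 0]

append items[2]+items[-1] = 5+6 = 11 → [1, 9, 5, 6, 11]
append 2 → [1, 9, 5, 6, 11, 2]
insert 0 at 0 → [0, 1, 9, 5, 6, 11, 2]
append items[-1]+items[-1] = 2+2 = 4 → [0, 1, 9, 5, 6, 11, 2, 4]
append items[-1]+items[-1] = 4+4 = 8 → [0, 1, 9, 5, 6, 11, 2, 4, 8]
reverse → [8, 4, 2, 11, 6, 5, 9, 1, 0]
items[7] = items[0]+items[0] = 8+8 = 16 → [8, 4, 2, 11, 6, 5, 9, 16, 0]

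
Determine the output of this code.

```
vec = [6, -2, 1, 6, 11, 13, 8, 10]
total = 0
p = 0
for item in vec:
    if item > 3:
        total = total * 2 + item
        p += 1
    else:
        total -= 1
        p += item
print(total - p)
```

385

item=6: >3, total = 0*2+6 = 6; p=1
item=-2: not >3, total = 6-1 = 5; p=-1
item=1: not >3, total = 5-1 = 4; p=0
item=6: >3, total = 4*2+6 = 14; p=1
item=11: >3, total = 14*2+11 = 39; p=2
item=13: >3, total = 39*2+13 = 91; p=3
item=8: >3, total = 91*2+8 = 190; p=4
item=10: >3, total = 190*2+10 = 390; p=5
total-p = 390-5 = 385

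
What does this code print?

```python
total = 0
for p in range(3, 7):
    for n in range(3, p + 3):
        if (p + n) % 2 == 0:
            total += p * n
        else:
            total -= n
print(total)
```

p=3,n=3: even sum, total = 0+9 = 9
p=3,n=4: odd sum, total = 9-4 = 5
p=3,n=5: even sum, total = 5+15 = 20
p=4,n=3: odd sum, total = 20-3 = 17
p=4,n=4: even sum, total = 17+16 = 33
p=4,n=5: odd sum, total = 33-5 = 28
p=4,n=6: even sum, total = 28+24 = 52
p=5,n=3: even sum, total = 52+15 = 67
p=5,n=4: odd sum, total = 67-4 = 63
p=5,n=5: even sum, total = 63+25 = 88
p=5,n=6: odd sum, total = 88-6 = 82
p=5,n=7: even sum, total = 82+35 = 117
p=6,n=3: odd sum, total = 117-3 = 114
p=6,n=4: even sum, total = 114+24 = 138
p=6,n=5: odd sum, total = 138-5 = 133
p=6,n=6: even sum, total = 133+36 = 169
p=6,n=7: odd sum, total = 169-7 = 162
p=6,n=8: even sum, total = 162+48 = 210

210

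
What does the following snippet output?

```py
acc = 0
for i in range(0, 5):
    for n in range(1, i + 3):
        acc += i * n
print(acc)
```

i=0,n=1: acc = 0+0 = 0
i=0,n=2: acc = 0+0 = 0
i=1,n=1: acc = 0+1 = 1
i=1,n=2: acc = 1+2 = 3
i=1,n=3: acc = 3+3 = 6
i=2,n=1: acc = 6+2 = 8
i=2,n=2: acc = 8+4 = 12
i=2,n=3: acc = 12+6 = 18
i=2,n=4: acc = 18+8 = 26
i=3,n=1: acc = 26+3 = 29
i=3,n=2: acc = 29+6 = 35
i=3,n=3: acc = 35+9 = 44
i=3,n=4: acc = 44+12 = 56
i=3,n=5: acc = 56+15 = 71
i=4,n=1: acc = 71+4 = 75
i=4,n=2: acc = 75+8 = 83
i=4,n=3: acc = 83+12 = 95
i=4,n=4: acc = 95+16 = 111
i=4,n=5: acc = 111+20 = 131
i=4,n=6: acc = 131+24 = 155

155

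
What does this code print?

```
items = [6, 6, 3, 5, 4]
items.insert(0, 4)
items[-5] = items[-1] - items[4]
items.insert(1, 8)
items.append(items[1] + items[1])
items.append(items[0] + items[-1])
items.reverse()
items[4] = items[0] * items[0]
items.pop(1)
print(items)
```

[20, 4, 5, 400, 6, -1, 8, 4]

insert 4 at 0 → [4, 6, 6, 3, 5, 4]
items[-5] = items[-1]-items[4] = 4-5 = -1 → [4, -1, 6, 3, 5, 4]
insert 8 at 1 → [4, 8, -1, 6, 3, 5, 4]
append items[1]+items[1] = 8+8 = 16 → [4, 8, -1, 6, 3, 5, 4, 16]
append items[0]+items[-1] = 4+16 = 20 → [4, 8, -1, 6, 3, 5, 4, 16, 20]
reverse → [20, 16, 4, 5, 3, 6, -1, 8, 4]
items[4] = items[0]*items[0] = 20*20 = 400 → [20, 16, 4, 5, 400, 6, -1, 8, 4]
pop(1) removes 16 → [20, 4, 5, 400, 6, -1, 8, 4]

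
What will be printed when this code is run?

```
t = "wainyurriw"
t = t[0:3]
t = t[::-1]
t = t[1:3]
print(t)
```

slice [0:3] → 'wai'
reverse → 'iaw'
slice [1:3] → 'aw'

aw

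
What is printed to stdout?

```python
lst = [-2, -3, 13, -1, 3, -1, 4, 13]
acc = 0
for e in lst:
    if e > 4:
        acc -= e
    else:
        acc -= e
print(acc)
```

e=-2: not >4, acc = 0-(-2) = 2
e=-3: not >4, acc = 2-(-3) = 5
e=13: >4, acc = 5-13 = -8
e=-1: not >4, acc = (-8)-(-1) = -7
e=3: not >4, acc = (-7)-3 = -10
e=-1: not >4, acc = (-10)-(-1) = -9
e=4: not >4, acc = (-9)-4 = -13
e=13: >4, acc = (-13)-13 = -26

-26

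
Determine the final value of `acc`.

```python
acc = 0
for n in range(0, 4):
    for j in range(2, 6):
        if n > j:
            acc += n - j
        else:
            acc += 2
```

n=0,j=2: not 0>2, acc = 0+2 = 2
n=0,j=3: not 0>3, acc = 2+2 = 4
n=0,j=4: not 0>4, acc = 4+2 = 6
n=0,j=5: not 0>5, acc = 6+2 = 8
n=1,j=2: not 1>2, acc = 8+2 = 10
n=1,j=3: not 1>3, acc = 10+2 = 12
n=1,j=4: not 1>4, acc = 12+2 = 14
n=1,j=5: not 1>5, acc = 14+2 = 16
n=2,j=2: not 2>2, acc = 16+2 = 18
n=2,j=3: not 2>3, acc = 18+2 = 20
n=2,j=4: not 2>4, acc = 20+2 = 22
n=2,j=5: not 2>5, acc = 22+2 = 24
n=3,j=2: 3>2, acc = 24+1 = 25
n=3,j=3: not 3>3, acc = 25+2 = 27
n=3,j=4: not 3>4, acc = 27+2 = 29
n=3,j=5: not 3>5, acc = 29+2 = 31

31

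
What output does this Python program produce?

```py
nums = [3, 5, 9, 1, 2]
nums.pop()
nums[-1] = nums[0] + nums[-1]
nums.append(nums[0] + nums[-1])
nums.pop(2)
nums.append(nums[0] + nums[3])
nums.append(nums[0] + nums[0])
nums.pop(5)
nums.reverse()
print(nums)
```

[10, 7, 4, 5, 3]

pop() removes 2 → [3, 5, 9, 1]
nums[-1] = nums[0]+nums[-1] = 3+1 = 4 → [3, 5, 9, 4]
append nums[0]+nums[-1] = 3+4 = 7 → [3, 5, 9, 4, 7]
pop(2) removes 9 → [3, 5, 4, 7]
append nums[0]+nums[3] = 3+7 = 10 → [3, 5, 4, 7, 10]
append nums[0]+nums[0] = 3+3 = 6 → [3, 5, 4, 7, 10, 6]
pop(5) removes 6 → [3, 5, 4, 7, 10]
reverse → [10, 7, 4, 5, 3]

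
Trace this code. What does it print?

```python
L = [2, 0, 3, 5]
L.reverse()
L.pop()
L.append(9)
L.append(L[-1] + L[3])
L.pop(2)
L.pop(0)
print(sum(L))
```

30

reverse → [5, 3, 0, 2]
pop() removes 2 → [5, 3, 0]
append 9 → [5, 3, 0, 9]
append L[-1]+L[3] = 9+9 = 18 → [5, 3, 0, 9, 18]
pop(2) removes 0 → [5, 3, 9, 18]
pop(0) removes 5 → [3, 9, 18]
sum = 30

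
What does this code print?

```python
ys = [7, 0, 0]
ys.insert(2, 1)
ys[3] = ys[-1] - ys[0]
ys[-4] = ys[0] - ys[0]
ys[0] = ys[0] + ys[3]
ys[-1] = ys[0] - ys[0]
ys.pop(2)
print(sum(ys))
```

insert 1 at 2 → [7, 0, 1, 0]
ys[3] = ys[-1]-ys[0] = 0-7 = -7 → [7, 0, 1, -7]
ys[-4] = ys[0]-ys[0] = 7-7 = 0 → [0, 0, 1, -7]
ys[0] = ys[0]+ys[3] = 0+(-7) = -7 → [-7, 0, 1, -7]
ys[-1] = ys[0]-ys[0] = (-7)-(-7) = 0 → [-7, 0, 1, 0]
pop(2) removes 1 → [-7, 0, 0]
sum = -7

-7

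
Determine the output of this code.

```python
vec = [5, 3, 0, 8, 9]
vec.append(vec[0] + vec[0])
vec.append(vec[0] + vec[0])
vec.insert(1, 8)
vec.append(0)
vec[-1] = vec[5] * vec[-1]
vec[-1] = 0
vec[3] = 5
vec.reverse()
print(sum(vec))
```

58

append vec[0]+vec[0] = 5+5 = 10 → [5, 3, 0, 8, 9, 10]
append vec[0]+vec[0] = 5+5 = 10 → [5, 3, 0, 8, 9, 10, 10]
insert 8 at 1 → [5, 8, 3, 0, 8, 9, 10, 10]
append 0 → [5, 8, 3, 0, 8, 9, 10, 10, 0]
vec[-1] = vec[5]*vec[-1] = 9*0 = 0 → [5, 8, 3, 0, 8, 9, 10, 10, 0]
vec[-1] = 0 → [5, 8, 3, 0, 8, 9, 10, 10, 0]
vec[3] = 5 → [5, 8, 3, 5, 8, 9, 10, 10, 0]
reverse → [0, 10, 10, 9, 8, 5, 3, 8, 5]
sum = 58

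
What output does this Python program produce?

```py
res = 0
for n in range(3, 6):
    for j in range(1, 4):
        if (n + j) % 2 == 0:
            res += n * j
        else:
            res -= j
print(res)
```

32

n=3,j=1: even sum, res = 0+3 = 3
n=3,j=2: odd sum, res = 3-2 = 1
n=3,j=3: even sum, res = 1+9 = 10
n=4,j=1: odd sum, res = 10-1 = 9
n=4,j=2: even sum, res = 9+8 = 17
n=4,j=3: odd sum, res = 17-3 = 14
n=5,j=1: even sum, res = 14+5 = 19
n=5,j=2: odd sum, res = 19-2 = 17
n=5,j=3: even sum, res = 17+15 = 32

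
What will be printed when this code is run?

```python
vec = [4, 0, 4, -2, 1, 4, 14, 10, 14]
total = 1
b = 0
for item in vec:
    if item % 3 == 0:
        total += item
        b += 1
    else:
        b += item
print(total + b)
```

51

item=4: not %3==0; b=4
item=0: %3==0, total = 1+0 = 1; b=5
item=4: not %3==0; b=9
item=-2: not %3==0; b=7
item=1: not %3==0; b=8
item=4: not %3==0; b=12
item=14: not %3==0; b=26
item=10: not %3==0; b=36
item=14: not %3==0; b=50
total+b = 1+50 = 51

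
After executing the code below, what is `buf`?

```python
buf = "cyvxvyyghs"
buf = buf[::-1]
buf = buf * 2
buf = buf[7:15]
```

reverse → 'shgyyvxvyc'
repeat ×2 → 'shgyyvxvycshgyyvxvyc'
slice [7:15] → 'vycshgyy'

'vycshgyy'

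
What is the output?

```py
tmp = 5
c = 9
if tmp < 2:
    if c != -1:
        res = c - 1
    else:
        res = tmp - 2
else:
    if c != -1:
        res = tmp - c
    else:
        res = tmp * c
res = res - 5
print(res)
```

tmp=5, c=9
tmp < 2 is False; c != -1 is True
→ res = tmp - c = -4
res = (-4)-5 = -9

-9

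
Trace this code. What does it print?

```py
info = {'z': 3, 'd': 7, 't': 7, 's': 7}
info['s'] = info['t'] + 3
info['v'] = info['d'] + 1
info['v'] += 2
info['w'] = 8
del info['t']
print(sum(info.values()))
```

38

info['s'] = info['t']+3 = 10 → {'z': 3, 'd': 7, 't': 7, 's': 10}
info['v'] = info['d']+1 = 8 → {'z': 3, 'd': 7, 't': 7, 's': 10, 'v': 8}
info['v'] = 8+2 = 10 → {'z': 3, 'd': 7, 't': 7, 's': 10, 'v': 10}
info['w'] = 8 → {'z': 3, 'd': 7, 't': 7, 's': 10, 'v': 10, 'w': 8}
del 't' → {'z': 3, 'd': 7, 's': 10, 'v': 10, 'w': 8}
sum of values = 38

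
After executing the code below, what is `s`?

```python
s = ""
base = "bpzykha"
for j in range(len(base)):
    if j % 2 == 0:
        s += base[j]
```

j=0: add 'b' → 'b'
j=1: skip
j=2: add 'z' → 'bz'
j=3: skip
j=4: add 'k' → 'bzk'
j=5: skip
j=6: add 'a' → 'bzka'

'bzka'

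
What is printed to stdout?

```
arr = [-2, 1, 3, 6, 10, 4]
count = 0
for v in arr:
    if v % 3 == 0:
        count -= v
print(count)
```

v=-2: not %3==0
v=1: not %3==0
v=3: %3==0, count = 0-3 = -3
v=6: %3==0, count = (-3)-6 = -9
v=10: not %3==0
v=4: not %3==0

-9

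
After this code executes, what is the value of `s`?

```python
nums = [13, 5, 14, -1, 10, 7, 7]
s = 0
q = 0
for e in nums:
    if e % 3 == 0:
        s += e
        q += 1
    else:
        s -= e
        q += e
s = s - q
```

e=13: not %3==0, s = 0-13 = -13; q=13
e=5: not %3==0, s = (-13)-5 = -18; q=18
e=14: not %3==0, s = (-18)-14 = -32; q=32
e=-1: not %3==0, s = (-32)-(-1) = -31; q=31
e=10: not %3==0, s = (-31)-10 = -41; q=41
e=7: not %3==0, s = (-41)-7 = -48; q=48
e=7: not %3==0, s = (-48)-7 = -55; q=55
s-q = (-55)-55 = -110

-110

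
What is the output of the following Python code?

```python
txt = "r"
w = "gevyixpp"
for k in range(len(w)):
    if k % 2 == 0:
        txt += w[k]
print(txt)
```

k=0: add 'g' → 'rg'
k=1: skip
k=2: add 'v' → 'rgv'
k=3: skip
k=4: add 'i' → 'rgvi'
k=5: skip
k=6: add 'p' → 'rgvip'
k=7: skip

rgvip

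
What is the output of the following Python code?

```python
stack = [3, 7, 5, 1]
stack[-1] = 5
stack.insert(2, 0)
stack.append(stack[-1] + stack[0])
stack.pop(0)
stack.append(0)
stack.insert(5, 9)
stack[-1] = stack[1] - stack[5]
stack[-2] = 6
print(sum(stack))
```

22

stack[-1] = 5 → [3, 7, 5, 5]
insert 0 at 2 → [3, 7, 0, 5, 5]
append stack[-1]+stack[0] = 5+3 = 8 → [3, 7, 0, 5, 5, 8]
pop(0) removes 3 → [7, 0, 5, 5, 8]
append 0 → [7, 0, 5, 5, 8, 0]
insert 9 at 5 → [7, 0, 5, 5, 8, 9, 0]
stack[-1] = stack[1]-stack[5] = 0-9 = -9 → [7, 0, 5, 5, 8, 9, -9]
stack[-2] = 6 → [7, 0, 5, 5, 8, 6, -9]
sum = 22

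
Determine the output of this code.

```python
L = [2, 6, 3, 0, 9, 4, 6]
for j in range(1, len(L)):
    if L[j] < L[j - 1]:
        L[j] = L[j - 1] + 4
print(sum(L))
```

j=1: 6>=2, unchanged → [2, 6, 3, 0, 9, 4, 6]
j=2: 3<6, L[2] = 6+4 = 10 → [2, 6, 10, 0, 9, 4, 6]
j=3: 0<10, L[3] = 10+4 = 14 → [2, 6, 10, 14, 9, 4, 6]
j=4: 9<14, L[4] = 14+4 = 18 → [2, 6, 10, 14, 18, 4, 6]
j=5: 4<18, L[5] = 18+4 = 22 → [2, 6, 10, 14, 18, 22, 6]
j=6: 6<22, L[6] = 22+4 = 26 → [2, 6, 10, 14, 18, 22, 26]
sum = 98

98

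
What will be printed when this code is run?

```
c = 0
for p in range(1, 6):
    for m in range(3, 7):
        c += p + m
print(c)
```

p=1,m=3: c = 0+4 = 4
p=1,m=4: c = 4+5 = 9
p=1,m=5: c = 9+6 = 15
p=1,m=6: c = 15+7 = 22
p=2,m=3: c = 22+5 = 27
p=2,m=4: c = 27+6 = 33
p=2,m=5: c = 33+7 = 40
p=2,m=6: c = 40+8 = 48
p=3,m=3: c = 48+6 = 54
p=3,m=4: c = 54+7 = 61
p=3,m=5: c = 61+8 = 69
p=3,m=6: c = 69+9 = 78
p=4,m=3: c = 78+7 = 85
p=4,m=4: c = 85+8 = 93
p=4,m=5: c = 93+9 = 102
p=4,m=6: c = 102+10 = 112
p=5,m=3: c = 112+8 = 120
p=5,m=4: c = 120+9 = 129
p=5,m=5: c = 129+10 = 139
p=5,m=6: c = 139+11 = 150

150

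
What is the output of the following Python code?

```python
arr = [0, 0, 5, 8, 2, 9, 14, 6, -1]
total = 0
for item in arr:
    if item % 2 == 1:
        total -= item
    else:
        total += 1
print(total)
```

-7

item=0: not odd, total = 0+1 = 1
item=0: not odd, total = 1+1 = 2
item=5: odd, total = 2-5 = -3
item=8: not odd, total = (-3)+1 = -2
item=2: not odd, total = (-2)+1 = -1
item=9: odd, total = (-1)-9 = -10
item=14: not odd, total = (-10)+1 = -9
item=6: not odd, total = (-9)+1 = -8
item=-1: odd, total = (-8)-(-1) = -7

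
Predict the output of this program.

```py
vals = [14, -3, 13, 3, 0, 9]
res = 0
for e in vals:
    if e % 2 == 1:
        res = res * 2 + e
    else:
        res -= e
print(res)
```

-181

e=14: not odd, res = 0-14 = -14
e=-3: odd, res = (-14)*2+(-3) = -31
e=13: odd, res = (-31)*2+13 = -49
e=3: odd, res = (-49)*2+3 = -95
e=0: not odd, res = (-95)-0 = -95
e=9: odd, res = (-95)*2+9 = -181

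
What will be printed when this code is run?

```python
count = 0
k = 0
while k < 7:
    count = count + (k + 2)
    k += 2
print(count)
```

k=0: count = 0+2 = 2
k=2: count = 2+4 = 6
k=4: count = 6+6 = 12
k=6: count = 12+8 = 20

20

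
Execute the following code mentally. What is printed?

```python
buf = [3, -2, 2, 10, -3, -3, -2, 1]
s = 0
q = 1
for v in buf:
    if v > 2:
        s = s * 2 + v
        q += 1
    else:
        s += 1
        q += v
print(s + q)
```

20

v=3: >2, s = 0*2+3 = 3; q=2
v=-2: not >2, s = 3+1 = 4; q=0
v=2: not >2, s = 4+1 = 5; q=2
v=10: >2, s = 5*2+10 = 20; q=3
v=-3: not >2, s = 20+1 = 21; q=0
v=-3: not >2, s = 21+1 = 22; q=-3
v=-2: not >2, s = 22+1 = 23; q=-5
v=1: not >2, s = 23+1 = 24; q=-4
s+q = 24+(-4) = 20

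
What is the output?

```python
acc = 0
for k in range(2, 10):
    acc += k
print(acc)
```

k=2: acc = 0+2 = 2
k=3: acc = 2+3 = 5
k=4: acc = 5+4 = 9
k=5: acc = 9+5 = 14
k=6: acc = 14+6 = 20
k=7: acc = 20+7 = 27
k=8: acc = 27+8 = 35
k=9: acc = 35+9 = 44

44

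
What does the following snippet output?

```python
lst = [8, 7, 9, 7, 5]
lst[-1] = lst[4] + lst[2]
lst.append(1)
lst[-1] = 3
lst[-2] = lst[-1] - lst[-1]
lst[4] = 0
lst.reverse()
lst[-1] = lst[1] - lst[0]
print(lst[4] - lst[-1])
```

lst[-1] = lst[4]+lst[2] = 5+9 = 14 → [8, 7, 9, 7, 14]
append 1 → [8, 7, 9, 7, 14, 1]
lst[-1] = 3 → [8, 7, 9, 7, 14, 3]
lst[-2] = lst[-1]-lst[-1] = 3-3 = 0 → [8, 7, 9, 7, 0, 3]
lst[4] = 0 → [8, 7, 9, 7, 0, 3]
reverse → [3, 0, 7, 9, 7, 8]
lst[-1] = lst[1]-lst[0] = 0-3 = -3 → [3, 0, 7, 9, 7, -3]
lst[4]-lst[-1] = 7-(-3) = 10

10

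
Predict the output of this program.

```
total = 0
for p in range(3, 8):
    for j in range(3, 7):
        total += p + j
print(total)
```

190

p=3,j=3: total = 0+6 = 6
p=3,j=4: total = 6+7 = 13
p=3,j=5: total = 13+8 = 21
p=3,j=6: total = 21+9 = 30
p=4,j=3: total = 30+7 = 37
p=4,j=4: total = 37+8 = 45
p=4,j=5: total = 45+9 = 54
p=4,j=6: total = 54+10 = 64
p=5,j=3: total = 64+8 = 72
p=5,j=4: total = 72+9 = 81
p=5,j=5: total = 81+10 = 91
p=5,j=6: total = 91+11 = 102
p=6,j=3: total = 102+9 = 111
p=6,j=4: total = 111+10 = 121
p=6,j=5: total = 121+11 = 132
p=6,j=6: total = 132+12 = 144
p=7,j=3: total = 144+10 = 154
p=7,j=4: total = 154+11 = 165
p=7,j=5: total = 165+12 = 177
p=7,j=6: total = 177+13 = 190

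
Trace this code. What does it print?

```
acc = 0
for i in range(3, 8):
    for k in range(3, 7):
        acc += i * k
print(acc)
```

450

i=3,k=3: acc = 0+9 = 9
i=3,k=4: acc = 9+12 = 21
i=3,k=5: acc = 21+15 = 36
i=3,k=6: acc = 36+18 = 54
i=4,k=3: acc = 54+12 = 66
i=4,k=4: acc = 66+16 = 82
i=4,k=5: acc = 82+20 = 102
i=4,k=6: acc = 102+24 = 126
i=5,k=3: acc = 126+15 = 141
i=5,k=4: acc = 141+20 = 161
i=5,k=5: acc = 161+25 = 186
i=5,k=6: acc = 186+30 = 216
i=6,k=3: acc = 216+18 = 234
i=6,k=4: acc = 234+24 = 258
i=6,k=5: acc = 258+30 = 288
i=6,k=6: acc = 288+36 = 324
i=7,k=3: acc = 324+21 = 345
i=7,k=4: acc = 345+28 = 373
i=7,k=5: acc = 373+35 = 408
i=7,k=6: acc = 408+42 = 450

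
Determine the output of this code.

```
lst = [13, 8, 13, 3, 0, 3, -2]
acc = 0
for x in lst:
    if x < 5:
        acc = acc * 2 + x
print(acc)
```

x=13: not <5
x=8: not <5
x=13: not <5
x=3: <5, acc = 0*2+3 = 3
x=0: <5, acc = 3*2+0 = 6
x=3: <5, acc = 6*2+3 = 15
x=-2: <5, acc = 15*2+(-2) = 28

28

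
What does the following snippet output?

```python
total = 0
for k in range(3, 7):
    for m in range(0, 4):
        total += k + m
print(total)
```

96

k=3,m=0: total = 0+3 = 3
k=3,m=1: total = 3+4 = 7
k=3,m=2: total = 7+5 = 12
k=3,m=3: total = 12+6 = 18
k=4,m=0: total = 18+4 = 22
k=4,m=1: total = 22+5 = 27
k=4,m=2: total = 27+6 = 33
k=4,m=3: total = 33+7 = 40
k=5,m=0: total = 40+5 = 45
k=5,m=1: total = 45+6 = 51
k=5,m=2: total = 51+7 = 58
k=5,m=3: total = 58+8 = 66
k=6,m=0: total = 66+6 = 72
k=6,m=1: total = 72+7 = 79
k=6,m=2: total = 79+8 = 87
k=6,m=3: total = 87+9 = 96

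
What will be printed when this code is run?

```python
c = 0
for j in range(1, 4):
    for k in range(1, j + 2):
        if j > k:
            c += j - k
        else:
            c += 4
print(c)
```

28

j=1,k=1: not 1>1, c = 0+4 = 4
j=1,k=2: not 1>2, c = 4+4 = 8
j=2,k=1: 2>1, c = 8+1 = 9
j=2,k=2: not 2>2, c = 9+4 = 13
j=2,k=3: not 2>3, c = 13+4 = 17
j=3,k=1: 3>1, c = 17+2 = 19
j=3,k=2: 3>2, c = 19+1 = 20
j=3,k=3: not 3>3, c = 20+4 = 24
j=3,k=4: not 3>4, c = 24+4 = 28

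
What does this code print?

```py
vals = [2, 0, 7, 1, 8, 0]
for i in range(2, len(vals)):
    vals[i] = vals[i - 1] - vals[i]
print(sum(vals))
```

i=2: vals[2] = 0-7 = -7 → [2, 0, -7, 1, 8, 0]
i=3: vals[3] = (-7)-1 = -8 → [2, 0, -7, -8, 8, 0]
i=4: vals[4] = (-8)-8 = -16 → [2, 0, -7, -8, -16, 0]
i=5: vals[5] = (-16)-0 = -16 → [2, 0, -7, -8, -16, -16]
sum = -45

-45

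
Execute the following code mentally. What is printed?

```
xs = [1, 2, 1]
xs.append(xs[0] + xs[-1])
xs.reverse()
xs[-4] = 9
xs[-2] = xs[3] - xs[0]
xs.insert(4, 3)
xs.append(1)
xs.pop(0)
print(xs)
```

[1, -8, 1, 3, 1]

append xs[0]+xs[-1] = 1+1 = 2 → [1, 2, 1, 2]
reverse → [2, 1, 2, 1]
xs[-4] = 9 → [9, 1, 2, 1]
xs[-2] = xs[3]-xs[0] = 1-9 = -8 → [9, 1, -8, 1]
insert 3 at 4 → [9, 1, -8, 1, 3]
append 1 → [9, 1, -8, 1, 3, 1]
pop(0) removes 9 → [1, -8, 1, 3, 1]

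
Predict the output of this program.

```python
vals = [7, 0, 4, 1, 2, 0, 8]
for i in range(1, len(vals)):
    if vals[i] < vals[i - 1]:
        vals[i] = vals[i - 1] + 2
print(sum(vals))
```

i=1: 0<7, vals[1] = 7+2 = 9 → [7, 9, 4, 1, 2, 0, 8]
i=2: 4<9, vals[2] = 9+2 = 11 → [7, 9, 11, 1, 2, 0, 8]
i=3: 1<11, vals[3] = 11+2 = 13 → [7, 9, 11, 13, 2, 0, 8]
i=4: 2<13, vals[4] = 13+2 = 15 → [7, 9, 11, 13, 15, 0, 8]
i=5: 0<15, vals[5] = 15+2 = 17 → [7, 9, 11, 13, 15, 17, 8]
i=6: 8<17, vals[6] = 17+2 = 19 → [7, 9, 11, 13, 15, 17, 19]
sum = 91

91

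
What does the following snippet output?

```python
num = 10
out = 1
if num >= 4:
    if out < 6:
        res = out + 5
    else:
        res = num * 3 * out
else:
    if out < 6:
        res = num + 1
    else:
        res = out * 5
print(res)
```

num=10, out=1
num >= 4 is True; out < 6 is True
→ res = out + 5 = 6

6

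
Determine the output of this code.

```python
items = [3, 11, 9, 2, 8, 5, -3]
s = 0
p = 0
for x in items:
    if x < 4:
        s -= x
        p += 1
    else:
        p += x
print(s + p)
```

34

x=3: <4, s = 0-3 = -3; p=1
x=11: not <4; p=12
x=9: not <4; p=21
x=2: <4, s = (-3)-2 = -5; p=22
x=8: not <4; p=30
x=5: not <4; p=35
x=-3: <4, s = (-5)-(-3) = -2; p=36
s+p = (-2)+36 = 34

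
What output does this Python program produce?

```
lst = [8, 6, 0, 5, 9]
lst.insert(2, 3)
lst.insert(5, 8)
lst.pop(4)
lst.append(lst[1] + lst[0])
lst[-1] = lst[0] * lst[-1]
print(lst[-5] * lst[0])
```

24

insert 3 at 2 → [8, 6, 3, 0, 5, 9]
insert 8 at 5 → [8, 6, 3, 0, 5, 8, 9]
pop(4) removes 5 → [8, 6, 3, 0, 8, 9]
append lst[1]+lst[0] = 6+8 = 14 → [8, 6, 3, 0, 8, 9, 14]
lst[-1] = lst[0]*lst[-1] = 8*14 = 112 → [8, 6, 3, 0, 8, 9, 112]
lst[-5]*lst[0] = 3*8 = 24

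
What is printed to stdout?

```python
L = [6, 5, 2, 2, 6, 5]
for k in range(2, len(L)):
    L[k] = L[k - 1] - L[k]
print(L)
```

k=2: L[2] = 5-2 = 3 → [6, 5, 3, 2, 6, 5]
k=3: L[3] = 3-2 = 1 → [6, 5, 3, 1, 6, 5]
k=4: L[4] = 1-6 = -5 → [6, 5, 3, 1, -5, 5]
k=5: L[5] = (-5)-5 = -10 → [6, 5, 3, 1, -5, -10]

[6, 5, 3, 1, -5, -10]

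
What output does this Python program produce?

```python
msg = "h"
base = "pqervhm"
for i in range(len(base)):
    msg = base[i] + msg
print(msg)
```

mhvreqph

i=0: prepend 'p' → 'ph'
i=1: prepend 'q' → 'qph'
i=2: prepend 'e' → 'eqph'
i=3: prepend 'r' → 'reqph'
i=4: prepend 'v' → 'vreqph'
i=5: prepend 'h' → 'hvreqph'
i=6: prepend 'm' → 'mhvreqph'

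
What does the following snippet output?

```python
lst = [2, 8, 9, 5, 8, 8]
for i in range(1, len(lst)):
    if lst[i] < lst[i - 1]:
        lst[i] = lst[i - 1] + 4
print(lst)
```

i=1: 8>=2, unchanged → [2, 8, 9, 5, 8, 8]
i=2: 9>=8, unchanged → [2, 8, 9, 5, 8, 8]
i=3: 5<9, lst[3] = 9+4 = 13 → [2, 8, 9, 13, 8, 8]
i=4: 8<13, lst[4] = 13+4 = 17 → [2, 8, 9, 13, 17, 8]
i=5: 8<17, lst[5] = 17+4 = 21 → [2, 8, 9, 13, 17, 21]

[2, 8, 9, 13, 17, 21]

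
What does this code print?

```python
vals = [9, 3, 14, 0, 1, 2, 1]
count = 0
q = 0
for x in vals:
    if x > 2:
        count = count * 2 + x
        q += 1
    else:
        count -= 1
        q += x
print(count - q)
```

45

x=9: >2, count = 0*2+9 = 9; q=1
x=3: >2, count = 9*2+3 = 21; q=2
x=14: >2, count = 21*2+14 = 56; q=3
x=0: not >2, count = 56-1 = 55; q=3
x=1: not >2, count = 55-1 = 54; q=4
x=2: not >2, count = 54-1 = 53; q=6
x=1: not >2, count = 53-1 = 52; q=7
count-q = 52-7 = 45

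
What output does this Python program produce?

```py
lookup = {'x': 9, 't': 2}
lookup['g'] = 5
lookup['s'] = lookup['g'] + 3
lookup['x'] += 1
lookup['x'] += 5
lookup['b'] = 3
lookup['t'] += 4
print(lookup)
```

{'x': 15, 't': 6, 'g': 5, 's': 8, 'b': 3}

lookup['g'] = 5 → {'x': 9, 't': 2, 'g': 5}
lookup['s'] = lookup['g']+3 = 8 → {'x': 9, 't': 2, 'g': 5, 's': 8}
lookup['x'] = 9+1 = 10 → {'x': 10, 't': 2, 'g': 5, 's': 8}
lookup['x'] = 10+5 = 15 → {'x': 15, 't': 2, 'g': 5, 's': 8}
lookup['b'] = 3 → {'x': 15, 't': 2, 'g': 5, 's': 8, 'b': 3}
lookup['t'] = 2+4 = 6 → {'x': 15, 't': 6, 'g': 5, 's': 8, 'b': 3}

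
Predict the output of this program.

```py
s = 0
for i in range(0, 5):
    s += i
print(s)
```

i=0: s = 0+0 = 0
i=1: s = 0+1 = 1
i=2: s = 1+2 = 3
i=3: s = 3+3 = 6
i=4: s = 6+4 = 10

10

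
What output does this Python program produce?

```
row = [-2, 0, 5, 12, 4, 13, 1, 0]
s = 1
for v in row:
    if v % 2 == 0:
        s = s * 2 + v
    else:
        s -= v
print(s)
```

v=-2: even, s = 1*2+(-2) = 0
v=0: even, s = 0*2+0 = 0
v=5: not even, s = 0-5 = -5
v=12: even, s = (-5)*2+12 = 2
v=4: even, s = 2*2+4 = 8
v=13: not even, s = 8-13 = -5
v=1: not even, s = (-5)-1 = -6
v=0: even, s = (-6)*2+0 = -12

-12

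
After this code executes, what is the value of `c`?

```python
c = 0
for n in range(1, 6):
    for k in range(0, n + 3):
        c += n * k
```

n=1,k=0: c = 0+0 = 0
n=1,k=1: c = 0+1 = 1
n=1,k=2: c = 1+2 = 3
n=1,k=3: c = 3+3 = 6
n=2,k=0: c = 6+0 = 6
n=2,k=1: c = 6+2 = 8
n=2,k=2: c = 8+4 = 12
n=2,k=3: c = 12+6 = 18
n=2,k=4: c = 18+8 = 26
n=3,k=0: c = 26+0 = 26
n=3,k=1: c = 26+3 = 29
n=3,k=2: c = 29+6 = 35
n=3,k=3: c = 35+9 = 44
n=3,k=4: c = 44+12 = 56
n=3,k=5: c = 56+15 = 71
n=4,k=0: c = 71+0 = 71
n=4,k=1: c = 71+4 = 75
n=4,k=2: c = 75+8 = 83
n=4,k=3: c = 83+12 = 95
n=4,k=4: c = 95+16 = 111
n=4,k=5: c = 111+20 = 131
n=4,k=6: c = 131+24 = 155
n=5,k=0: c = 155+0 = 155
n=5,k=1: c = 155+5 = 160
n=5,k=2: c = 160+10 = 170
n=5,k=3: c = 170+15 = 185
n=5,k=4: c = 185+20 = 205
n=5,k=5: c = 205+25 = 230
n=5,k=6: c = 230+30 = 260
n=5,k=7: c = 260+35 = 295

295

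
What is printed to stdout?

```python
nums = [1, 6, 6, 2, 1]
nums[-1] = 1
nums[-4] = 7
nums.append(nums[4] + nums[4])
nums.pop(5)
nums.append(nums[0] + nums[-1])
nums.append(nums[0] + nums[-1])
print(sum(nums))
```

nums[-1] = 1 → [1, 6, 6, 2, 1]
nums[-4] = 7 → [1, 7, 6, 2, 1]
append nums[4]+nums[4] = 1+1 = 2 → [1, 7, 6, 2, 1, 2]
pop(5) removes 2 → [1, 7, 6, 2, 1]
append nums[0]+nums[-1] = 1+1 = 2 → [1, 7, 6, 2, 1, 2]
append nums[0]+nums[-1] = 1+2 = 3 → [1, 7, 6, 2, 1, 2, 3]
sum = 22

22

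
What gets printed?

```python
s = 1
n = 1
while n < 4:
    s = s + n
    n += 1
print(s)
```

n=1: s = 1+1 = 2
n=2: s = 2+2 = 4
n=3: s = 4+3 = 7

7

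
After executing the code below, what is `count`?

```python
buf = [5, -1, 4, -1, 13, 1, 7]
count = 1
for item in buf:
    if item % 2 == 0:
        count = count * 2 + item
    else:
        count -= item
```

item=5: not even, count = 1-5 = -4
item=-1: not even, count = (-4)-(-1) = -3
item=4: even, count = (-3)*2+4 = -2
item=-1: not even, count = (-2)-(-1) = -1
item=13: not even, count = (-1)-13 = -14
item=1: not even, count = (-14)-1 = -15
item=7: not even, count = (-15)-7 = -22

-22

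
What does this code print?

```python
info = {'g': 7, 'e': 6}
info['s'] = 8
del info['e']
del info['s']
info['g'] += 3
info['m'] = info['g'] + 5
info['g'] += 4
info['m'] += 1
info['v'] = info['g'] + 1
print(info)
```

info['s'] = 8 → {'g': 7, 'e': 6, 's': 8}
del 'e' → {'g': 7, 's': 8}
del 's' → {'g': 7}
info['g'] = 7+3 = 10 → {'g': 10}
info['m'] = info['g']+5 = 15 → {'g': 10, 'm': 15}
info['g'] = 10+4 = 14 → {'g': 14, 'm': 15}
info['m'] = 15+1 = 16 → {'g': 14, 'm': 16}
info['v'] = info['g']+1 = 15 → {'g': 14, 'm': 16, 'v': 15}

{'g': 14, 'm': 16, 'v': 15}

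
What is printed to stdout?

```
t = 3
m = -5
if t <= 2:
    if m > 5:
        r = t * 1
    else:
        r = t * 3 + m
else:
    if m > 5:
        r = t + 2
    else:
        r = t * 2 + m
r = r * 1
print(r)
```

1

t=3, m=-5
t <= 2 is False; m > 5 is False
→ r = t * 2 + m = 1
r = 1*1 = 1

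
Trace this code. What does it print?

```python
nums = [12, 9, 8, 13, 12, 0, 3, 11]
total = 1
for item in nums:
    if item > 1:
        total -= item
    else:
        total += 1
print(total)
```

-66

item=12: >1, total = 1-12 = -11
item=9: >1, total = (-11)-9 = -20
item=8: >1, total = (-20)-8 = -28
item=13: >1, total = (-28)-13 = -41
item=12: >1, total = (-41)-12 = -53
item=0: not >1, total = (-53)+1 = -52
item=3: >1, total = (-52)-3 = -55
item=11: >1, total = (-55)-11 = -66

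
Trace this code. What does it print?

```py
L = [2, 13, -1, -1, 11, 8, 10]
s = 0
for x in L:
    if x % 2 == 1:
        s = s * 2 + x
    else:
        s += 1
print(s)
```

x=2: not odd, s = 0+1 = 1
x=13: odd, s = 1*2+13 = 15
x=-1: odd, s = 15*2+(-1) = 29
x=-1: odd, s = 29*2+(-1) = 57
x=11: odd, s = 57*2+11 = 125
x=8: not odd, s = 125+1 = 126
x=10: not odd, s = 126+1 = 127

127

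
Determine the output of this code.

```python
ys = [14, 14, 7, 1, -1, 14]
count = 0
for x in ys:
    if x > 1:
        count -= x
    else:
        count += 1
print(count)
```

-47

x=14: >1, count = 0-14 = -14
x=14: >1, count = (-14)-14 = -28
x=7: >1, count = (-28)-7 = -35
x=1: not >1, count = (-35)+1 = -34
x=-1: not >1, count = (-34)+1 = -33
x=14: >1, count = (-33)-14 = -47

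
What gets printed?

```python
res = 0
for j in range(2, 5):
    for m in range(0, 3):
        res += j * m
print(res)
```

j=2,m=0: res = 0+0 = 0
j=2,m=1: res = 0+2 = 2
j=2,m=2: res = 2+4 = 6
j=3,m=0: res = 6+0 = 6
j=3,m=1: res = 6+3 = 9
j=3,m=2: res = 9+6 = 15
j=4,m=0: res = 15+0 = 15
j=4,m=1: res = 15+4 = 19
j=4,m=2: res = 19+8 = 27

27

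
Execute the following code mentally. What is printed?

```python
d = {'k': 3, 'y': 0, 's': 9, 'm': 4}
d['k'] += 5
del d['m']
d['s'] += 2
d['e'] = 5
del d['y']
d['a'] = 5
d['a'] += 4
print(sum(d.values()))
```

33

d['k'] = 3+5 = 8 → {'k': 8, 'y': 0, 's': 9, 'm': 4}
del 'm' → {'k': 8, 'y': 0, 's': 9}
d['s'] = 9+2 = 11 → {'k': 8, 'y': 0, 's': 11}
d['e'] = 5 → {'k': 8, 'y': 0, 's': 11, 'e': 5}
del 'y' → {'k': 8, 's': 11, 'e': 5}
d['a'] = 5 → {'k': 8, 's': 11, 'e': 5, 'a': 5}
d['a'] = 5+4 = 9 → {'k': 8, 's': 11, 'e': 5, 'a': 9}
sum of values = 33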